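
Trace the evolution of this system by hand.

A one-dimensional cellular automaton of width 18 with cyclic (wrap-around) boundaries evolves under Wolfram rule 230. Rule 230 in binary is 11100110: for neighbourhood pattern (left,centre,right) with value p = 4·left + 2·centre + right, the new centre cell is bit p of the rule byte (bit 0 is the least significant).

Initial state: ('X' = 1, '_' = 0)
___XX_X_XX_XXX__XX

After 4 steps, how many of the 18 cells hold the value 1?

0) ___XX_X_XX_XXX__XX
1) __X_XXXX_XX_XX_X_X
2) _XXX_XXXX_XX_XXXXX
3) X_XXX_XXXX_XX_XXXX
4) XX_XXX_XXXX_XX_XXX

14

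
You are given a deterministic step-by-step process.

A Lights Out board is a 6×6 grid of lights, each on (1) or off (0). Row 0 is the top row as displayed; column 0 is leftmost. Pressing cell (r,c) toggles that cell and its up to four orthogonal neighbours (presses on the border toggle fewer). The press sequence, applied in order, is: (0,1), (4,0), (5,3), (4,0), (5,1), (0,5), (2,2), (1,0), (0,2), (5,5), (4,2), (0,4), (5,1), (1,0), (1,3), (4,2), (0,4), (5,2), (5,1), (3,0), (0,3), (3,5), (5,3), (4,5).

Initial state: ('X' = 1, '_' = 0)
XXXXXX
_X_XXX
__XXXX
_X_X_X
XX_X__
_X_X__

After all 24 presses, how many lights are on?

20

[0] XXXXXX
_X_XXX
__XXXX
_X_X_X
XX_X__
_X_X__
[1] ___XXX
___XXX
__XXXX
_X_X_X
XX_X__
_X_X__
[2] ___XXX
___XXX
__XXXX
XX_X_X
___X__
XX_X__
[3] ___XXX
___XXX
__XXXX
XX_X_X
______
XXX_X_
[4] ___XXX
___XXX
__XXXX
_X_X_X
XX____
_XX_X_
[5] ___XXX
___XXX
__XXXX
_X_X_X
X_____
X___X_
[6] ___X__
___XX_
__XXXX
_X_X_X
X_____
X___X_
[7] ___X__
__XXX_
_X__XX
_XXX_X
X_____
X___X_
[8] X__X__
XXXXX_
XX__XX
_XXX_X
X_____
X___X_
[9] XXX___
XX_XX_
XX__XX
_XXX_X
X_____
X___X_
[10] XXX___
XX_XX_
XX__XX
_XXX_X
X____X
X____X
[11] XXX___
XX_XX_
XX__XX
_X_X_X
XXXX_X
X_X__X
[12] XXXXXX
XX_X__
XX__XX
_X_X_X
XXXX_X
X_X__X
[13] XXXXXX
XX_X__
XX__XX
_X_X_X
X_XX_X
_X___X
[14] _XXXXX
___X__
_X__XX
_X_X_X
X_XX_X
_X___X
[15] _XX_XX
__X_X_
_X_XXX
_X_X_X
X_XX_X
_X___X
[16] _XX_XX
__X_X_
_X_XXX
_XXX_X
XX___X
_XX__X
[17] _XXX__
__X___
_X_XXX
_XXX_X
XX___X
_XX__X
[18] _XXX__
__X___
_X_XXX
_XXX_X
XXX__X
___X_X
[19] _XXX__
__X___
_X_XXX
_XXX_X
X_X__X
XXXX_X
[20] _XXX__
__X___
XX_XXX
X_XX_X
__X__X
XXXX_X
[21] _X__X_
__XX__
XX_XXX
X_XX_X
__X__X
XXXX_X
[22] _X__X_
__XX__
XX_XX_
X_XXX_
__X___
XXXX_X
[23] _X__X_
__XX__
XX_XX_
X_XXX_
__XX__
XX__XX
[24] _X__X_
__XX__
XX_XX_
X_XXXX
__XXXX
XX__X_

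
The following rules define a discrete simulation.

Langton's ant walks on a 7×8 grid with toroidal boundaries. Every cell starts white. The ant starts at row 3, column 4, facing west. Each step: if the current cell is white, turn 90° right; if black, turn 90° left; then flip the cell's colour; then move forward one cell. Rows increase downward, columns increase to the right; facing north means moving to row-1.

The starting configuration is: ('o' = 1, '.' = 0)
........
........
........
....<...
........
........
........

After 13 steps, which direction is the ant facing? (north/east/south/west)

north

[0] ........
........
........
....<...
........
........
........
[1] ........
........
....^...
....o...
........
........
........
[2] ........
........
....o>..
....o...
........
........
........
[3] ........
........
....oo..
....ov..
........
........
........
[4] ........
........
....oo..
....<o..
........
........
........
[5] ........
........
....oo..
.....o..
....v...
........
........
[6] ........
........
....oo..
.....o..
...<o...
........
........
[7] ........
........
....oo..
...^.o..
...oo...
........
........
[8] ........
........
....oo..
...o>o..
...oo...
........
........
[9] ........
........
....oo..
...ooo..
...ov...
........
........
[10] ........
........
....oo..
...ooo..
...o.>..
........
........
[11] ........
........
....oo..
...ooo..
...o.o..
.....v..
........
[12] ........
........
....oo..
...ooo..
...o.o..
....<o..
........
[13] ........
........
....oo..
...ooo..
...o^o..
....oo..
........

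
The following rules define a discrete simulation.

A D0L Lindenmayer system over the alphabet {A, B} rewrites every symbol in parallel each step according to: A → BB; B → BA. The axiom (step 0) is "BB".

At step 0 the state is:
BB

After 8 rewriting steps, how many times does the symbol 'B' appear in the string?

342

step 0: BB
step 1: BABA
step 2: BABBBABB
step 3: BABBBABABABBBABA
step 4: BABBBABABABBBABBBABBBABABABBBABB
step 5: BABBBABABABBBABBBABBBABABABBBABABABBBABABABBBABBBABBBABABABBBABA
step 6: BABBBABABABBBABBBABBBABABABBBABABABBBABABABBBABBBABBBABABA…BABABBBABBBABBBABABABBBABABABBBABABABBBABBBABBBABABABBBABB  (len 128)
step 7: BABBBABABABBBABBBABBBABABABBBABABABBBABABABBBABBBABBBABABA…BABABBBABBBABBBABABABBBABABABBBABABABBBABBBABBBABABABBBABA  (len 256)
step 8: BABBBABABABBBABBBABBBABABABBBABABABBBABABABBBABBBABBBABABA…BABABBBABBBABBBABABABBBABABABBBABABABBBABBBABBBABABABBBABB  (len 512)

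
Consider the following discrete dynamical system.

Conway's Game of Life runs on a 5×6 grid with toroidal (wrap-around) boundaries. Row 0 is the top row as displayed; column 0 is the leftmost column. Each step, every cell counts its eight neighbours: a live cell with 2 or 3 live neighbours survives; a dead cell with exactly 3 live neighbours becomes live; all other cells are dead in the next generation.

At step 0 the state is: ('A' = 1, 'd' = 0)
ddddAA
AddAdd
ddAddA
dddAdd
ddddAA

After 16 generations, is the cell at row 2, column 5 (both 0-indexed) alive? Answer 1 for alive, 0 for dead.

0

[0] ddddAA
AddAdd
ddAddA
dddAdd
ddddAA
[1] AddAdd
AddAdd
ddAAAd
dddAdA
dddAdA
[2] AdAAdA
dAdddA
ddAddA
dddddA
AdAAdA
[3] dddAdd
dAdAdA
ddddAA
dAAAdA
ddAAdd
[4] dddAdd
AdAAdA
dAdddA
AAdddA
dAdddd
[5] AAdAAd
AAAAdA
dddddd
dAAddA
dAAddd
[6] ddddAd
dddAdA
dddAAA
AAAddd
ddddAA
[7] dddAdd
dddAdA
dAdAdA
AAAddd
AAdAAA
[8] dddAdd
AddAdd
dAdAdA
dddddd
dddAAA
[9] ddAAdA
AddAdd
AdAdAd
AdAAdA
dddAAd
[10] ddAddA
Addddd
AdAdAd
AdAddd
AAdddd
[11] dddddA
AddAdd
AddAdd
AdAAdd
AdAddA
[12] dAddAA
AdddAA
AddAAA
AdAAAd
AdAAAA
[13] dAAddd
dAdddd
ddAddd
dddddd
dddddd
[14] dAAddd
dAdddd
dddddd
dddddd
dddddd
[15] dAAddd
dAAddd
dddddd
dddddd
dddddd
[16] dAAddd
dAAddd
dddddd
dddddd
dddddd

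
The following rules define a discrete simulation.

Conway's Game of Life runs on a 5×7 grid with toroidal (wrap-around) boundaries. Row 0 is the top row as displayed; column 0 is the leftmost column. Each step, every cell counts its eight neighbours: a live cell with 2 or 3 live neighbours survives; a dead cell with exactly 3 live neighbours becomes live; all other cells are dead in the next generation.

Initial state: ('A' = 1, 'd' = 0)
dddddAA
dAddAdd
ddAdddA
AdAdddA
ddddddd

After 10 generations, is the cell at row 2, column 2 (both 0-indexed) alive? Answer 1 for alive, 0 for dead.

0) dddddAA
dAddAdd
ddAdddA
AdAdddA
ddddddd
1) dddddAd
AdddddA
ddAAdAA
AAddddA
AddddAd
2) AddddAd
AdddAdd
ddAddAd
dAAdAdd
AAdddAd
3) AdddAAd
dAddAAd
ddAdAAd
AdAAAAA
AdAdAAd
4) Adddddd
dAddddd
AdAdddd
AdAdddd
AdAdddd
5) Adddddd
AAddddd
AdAdddd
AdAAddA
AdddddA
6) ddddddd
AdddddA
ddAAddd
ddAAddd
ddddddd
7) ddddddd
ddddddd
dAAAddd
ddAAddd
ddddddd
8) ddddddd
ddAdddd
dAdAddd
dAdAddd
ddddddd
9) ddddddd
ddAdddd
dAdAddd
ddddddd
ddddddd
10) ddddddd
ddAdddd
ddAdddd
ddddddd
ddddddd

1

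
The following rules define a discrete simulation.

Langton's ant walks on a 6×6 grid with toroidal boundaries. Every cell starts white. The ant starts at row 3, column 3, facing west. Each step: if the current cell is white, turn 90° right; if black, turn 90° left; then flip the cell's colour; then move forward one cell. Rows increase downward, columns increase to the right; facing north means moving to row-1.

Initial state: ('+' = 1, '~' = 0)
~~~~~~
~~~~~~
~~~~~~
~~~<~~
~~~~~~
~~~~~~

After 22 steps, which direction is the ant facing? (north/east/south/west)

west

[0] ~~~~~~
~~~~~~
~~~~~~
~~~<~~
~~~~~~
~~~~~~
[1] ~~~~~~
~~~~~~
~~~^~~
~~~+~~
~~~~~~
~~~~~~
[2] ~~~~~~
~~~~~~
~~~+>~
~~~+~~
~~~~~~
~~~~~~
[3] ~~~~~~
~~~~~~
~~~++~
~~~+v~
~~~~~~
~~~~~~
[4] ~~~~~~
~~~~~~
~~~++~
~~~<+~
~~~~~~
~~~~~~
[5] ~~~~~~
~~~~~~
~~~++~
~~~~+~
~~~v~~
~~~~~~
[6] ~~~~~~
~~~~~~
~~~++~
~~~~+~
~~<+~~
~~~~~~
[7] ~~~~~~
~~~~~~
~~~++~
~~^~+~
~~++~~
~~~~~~
[8] ~~~~~~
~~~~~~
~~~++~
~~+>+~
~~++~~
~~~~~~
[9] ~~~~~~
~~~~~~
~~~++~
~~+++~
~~+v~~
~~~~~~
[10] ~~~~~~
~~~~~~
~~~++~
~~+++~
~~+~>~
~~~~~~
[11] ~~~~~~
~~~~~~
~~~++~
~~+++~
~~+~+~
~~~~v~
[12] ~~~~~~
~~~~~~
~~~++~
~~+++~
~~+~+~
~~~<+~
[13] ~~~~~~
~~~~~~
~~~++~
~~+++~
~~+^+~
~~~++~
[14] ~~~~~~
~~~~~~
~~~++~
~~+++~
~~++>~
~~~++~
[15] ~~~~~~
~~~~~~
~~~++~
~~++^~
~~++~~
~~~++~
[16] ~~~~~~
~~~~~~
~~~++~
~~+<~~
~~++~~
~~~++~
[17] ~~~~~~
~~~~~~
~~~++~
~~+~~~
~~+v~~
~~~++~
[18] ~~~~~~
~~~~~~
~~~++~
~~+~~~
~~+~>~
~~~++~
[19] ~~~~~~
~~~~~~
~~~++~
~~+~~~
~~+~+~
~~~+v~
[20] ~~~~~~
~~~~~~
~~~++~
~~+~~~
~~+~+~
~~~+~>
[21] ~~~~~v
~~~~~~
~~~++~
~~+~~~
~~+~+~
~~~+~+
[22] ~~~~<+
~~~~~~
~~~++~
~~+~~~
~~+~+~
~~~+~+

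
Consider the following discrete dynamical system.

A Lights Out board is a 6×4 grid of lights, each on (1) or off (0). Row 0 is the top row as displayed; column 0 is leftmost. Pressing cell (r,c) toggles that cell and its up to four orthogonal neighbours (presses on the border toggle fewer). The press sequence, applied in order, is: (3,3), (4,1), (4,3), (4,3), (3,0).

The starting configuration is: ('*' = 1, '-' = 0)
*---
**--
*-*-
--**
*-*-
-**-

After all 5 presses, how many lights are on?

10

[0] *---
**--
*-*-
--**
*-*-
-**-
[1] *---
**--
*-**
----
*-**
-**-
[2] *---
**--
*-**
-*--
-*-*
--*-
[3] *---
**--
*-**
-*-*
-**-
--**
[4] *---
**--
*-**
-*--
-*-*
--*-
[5] *---
**--
--**
*---
**-*
--*-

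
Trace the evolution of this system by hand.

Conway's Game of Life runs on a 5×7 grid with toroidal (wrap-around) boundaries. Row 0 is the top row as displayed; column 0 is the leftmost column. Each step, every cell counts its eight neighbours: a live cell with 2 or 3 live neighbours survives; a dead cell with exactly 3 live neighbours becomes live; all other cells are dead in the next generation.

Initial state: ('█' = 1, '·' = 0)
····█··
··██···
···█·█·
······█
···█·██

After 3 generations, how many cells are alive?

k=0  ····█··
··██···
···█·█·
······█
···█·██
k=1  ··█·██·
··██···
··███··
······█
····███
k=2  ··█···█
·█···█·
··█·█··
······█
···██·█
k=3  █·███·█
·███·█·
·····█·
····█··
█··█··█

14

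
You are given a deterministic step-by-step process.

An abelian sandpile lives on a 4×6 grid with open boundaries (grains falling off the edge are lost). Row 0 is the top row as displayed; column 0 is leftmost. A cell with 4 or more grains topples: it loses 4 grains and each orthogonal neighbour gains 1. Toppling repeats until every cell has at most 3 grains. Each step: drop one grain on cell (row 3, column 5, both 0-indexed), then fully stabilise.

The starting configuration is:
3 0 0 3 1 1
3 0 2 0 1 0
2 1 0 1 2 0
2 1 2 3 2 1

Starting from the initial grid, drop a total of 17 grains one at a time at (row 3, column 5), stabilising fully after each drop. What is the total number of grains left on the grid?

gen 0: 3 0 0 3 1 1
3 0 2 0 1 0
2 1 0 1 2 0
2 1 2 3 2 1
gen 1: 3 0 0 3 1 1
3 0 2 0 1 0
2 1 0 1 2 0
2 1 2 3 2 2
gen 2: 3 0 0 3 1 1
3 0 2 0 1 0
2 1 0 1 2 0
2 1 2 3 2 3
gen 3: 3 0 0 3 1 1
3 0 2 0 1 0
2 1 0 1 2 1
2 1 2 3 3 0
gen 4: 3 0 0 3 1 1
3 0 2 0 1 0
2 1 0 1 2 1
2 1 2 3 3 1
gen 5: 3 0 0 3 1 1
3 0 2 0 1 0
2 1 0 1 2 1
2 1 2 3 3 2
gen 6: 3 0 0 3 1 1
3 0 2 0 1 0
2 1 0 1 2 1
2 1 2 3 3 3
gen 7: 3 0 0 3 1 1
3 0 2 0 1 0
2 1 0 2 3 2
2 1 3 0 1 1
gen 8: 3 0 0 3 1 1
3 0 2 0 1 0
2 1 0 2 3 2
2 1 3 0 1 2
gen 9: 3 0 0 3 1 1
3 0 2 0 1 0
2 1 0 2 3 2
2 1 3 0 1 3
gen 10: 3 0 0 3 1 1
3 0 2 0 1 0
2 1 0 2 3 3
2 1 3 0 2 0
gen 11: 3 0 0 3 1 1
3 0 2 0 1 0
2 1 0 2 3 3
2 1 3 0 2 1
gen 12: 3 0 0 3 1 1
3 0 2 0 1 0
2 1 0 2 3 3
2 1 3 0 2 2
gen 13: 3 0 0 3 1 1
3 0 2 0 1 0
2 1 0 2 3 3
2 1 3 0 2 3
gen 14: 3 0 0 3 1 1
3 0 2 0 2 1
2 1 0 3 1 1
2 1 3 1 0 2
gen 15: 3 0 0 3 1 1
3 0 2 0 2 1
2 1 0 3 1 1
2 1 3 1 0 3
gen 16: 3 0 0 3 1 1
3 0 2 0 2 1
2 1 0 3 1 2
2 1 3 1 1 0
gen 17: 3 0 0 3 1 1
3 0 2 0 2 1
2 1 0 3 1 2
2 1 3 1 1 1

34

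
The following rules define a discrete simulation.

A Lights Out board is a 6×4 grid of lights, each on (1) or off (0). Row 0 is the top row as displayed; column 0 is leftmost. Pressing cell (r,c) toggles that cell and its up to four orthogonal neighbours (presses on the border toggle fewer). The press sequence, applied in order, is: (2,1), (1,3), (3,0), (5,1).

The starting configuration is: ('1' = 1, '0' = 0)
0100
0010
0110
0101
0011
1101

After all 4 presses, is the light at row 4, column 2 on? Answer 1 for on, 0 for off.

1

step 0: 0100
0010
0110
0101
0011
1101
step 1: 0100
0110
1000
0001
0011
1101
step 2: 0101
0101
1001
0001
0011
1101
step 3: 0101
0101
0001
1101
1011
1101
step 4: 0101
0101
0001
1101
1111
0011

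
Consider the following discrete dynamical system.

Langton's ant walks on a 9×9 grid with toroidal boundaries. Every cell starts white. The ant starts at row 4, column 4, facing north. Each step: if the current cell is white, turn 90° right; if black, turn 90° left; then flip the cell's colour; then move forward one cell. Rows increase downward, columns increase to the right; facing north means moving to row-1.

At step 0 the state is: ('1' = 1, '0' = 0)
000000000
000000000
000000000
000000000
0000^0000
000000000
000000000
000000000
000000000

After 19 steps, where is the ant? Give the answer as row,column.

t=0: 000000000
000000000
000000000
000000000
0000^0000
000000000
000000000
000000000
000000000
t=1: 000000000
000000000
000000000
000000000
00001>000
000000000
000000000
000000000
000000000
t=2: 000000000
000000000
000000000
000000000
000011000
00000v000
000000000
000000000
000000000
t=3: 000000000
000000000
000000000
000000000
000011000
0000<1000
000000000
000000000
000000000
t=4: 000000000
000000000
000000000
000000000
0000^1000
000011000
000000000
000000000
000000000
t=5: 000000000
000000000
000000000
000000000
000<01000
000011000
000000000
000000000
000000000
t=6: 000000000
000000000
000000000
000^00000
000101000
000011000
000000000
000000000
000000000
t=7: 000000000
000000000
000000000
0001>0000
000101000
000011000
000000000
000000000
000000000
t=8: 000000000
000000000
000000000
000110000
0001v1000
000011000
000000000
000000000
000000000
t=9: 000000000
000000000
000000000
000110000
000<11000
000011000
000000000
000000000
000000000
t=10: 000000000
000000000
000000000
000110000
000011000
000v11000
000000000
000000000
000000000
t=11: 000000000
000000000
000000000
000110000
000011000
00<111000
000000000
000000000
000000000
t=12: 000000000
000000000
000000000
000110000
00^011000
001111000
000000000
000000000
000000000
t=13: 000000000
000000000
000000000
000110000
001>11000
001111000
000000000
000000000
000000000
t=14: 000000000
000000000
000000000
000110000
001111000
001v11000
000000000
000000000
000000000
t=15: 000000000
000000000
000000000
000110000
001111000
0010>1000
000000000
000000000
000000000
t=16: 000000000
000000000
000000000
000110000
0011^1000
001001000
000000000
000000000
000000000
t=17: 000000000
000000000
000000000
000110000
001<01000
001001000
000000000
000000000
000000000
t=18: 000000000
000000000
000000000
000110000
001001000
001v01000
000000000
000000000
000000000
t=19: 000000000
000000000
000000000
000110000
001001000
00<101000
000000000
000000000
000000000

5,2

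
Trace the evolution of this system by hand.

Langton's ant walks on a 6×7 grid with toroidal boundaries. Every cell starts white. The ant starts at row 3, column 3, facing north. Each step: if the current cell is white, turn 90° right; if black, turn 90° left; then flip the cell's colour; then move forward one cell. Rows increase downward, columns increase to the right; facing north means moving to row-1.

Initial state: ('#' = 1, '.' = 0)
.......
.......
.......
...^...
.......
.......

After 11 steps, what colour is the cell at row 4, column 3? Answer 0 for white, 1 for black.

1

[0] .......
.......
.......
...^...
.......
.......
[1] .......
.......
.......
...#>..
.......
.......
[2] .......
.......
.......
...##..
....v..
.......
[3] .......
.......
.......
...##..
...<#..
.......
[4] .......
.......
.......
...^#..
...##..
.......
[5] .......
.......
.......
..<.#..
...##..
.......
[6] .......
.......
..^....
..#.#..
...##..
.......
[7] .......
.......
..#>...
..#.#..
...##..
.......
[8] .......
.......
..##...
..#v#..
...##..
.......
[9] .......
.......
..##...
..<##..
...##..
.......
[10] .......
.......
..##...
...##..
..v##..
.......
[11] .......
.......
..##...
...##..
.<###..
.......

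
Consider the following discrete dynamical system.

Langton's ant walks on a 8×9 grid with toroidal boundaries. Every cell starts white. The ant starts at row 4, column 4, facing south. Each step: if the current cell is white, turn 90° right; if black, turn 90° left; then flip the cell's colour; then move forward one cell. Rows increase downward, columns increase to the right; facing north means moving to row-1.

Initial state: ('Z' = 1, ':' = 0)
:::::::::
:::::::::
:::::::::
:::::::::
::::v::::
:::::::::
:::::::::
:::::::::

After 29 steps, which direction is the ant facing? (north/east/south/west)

step 0: :::::::::
:::::::::
:::::::::
:::::::::
::::v::::
:::::::::
:::::::::
:::::::::
step 1: :::::::::
:::::::::
:::::::::
:::::::::
:::<Z::::
:::::::::
:::::::::
:::::::::
step 2: :::::::::
:::::::::
:::::::::
:::^:::::
:::ZZ::::
:::::::::
:::::::::
:::::::::
step 3: :::::::::
:::::::::
:::::::::
:::Z>::::
:::ZZ::::
:::::::::
:::::::::
:::::::::
step 4: :::::::::
:::::::::
:::::::::
:::ZZ::::
:::Zv::::
:::::::::
:::::::::
:::::::::
step 5: :::::::::
:::::::::
:::::::::
:::ZZ::::
:::Z:>:::
:::::::::
:::::::::
:::::::::
step 6: :::::::::
:::::::::
:::::::::
:::ZZ::::
:::Z:Z:::
:::::v:::
:::::::::
:::::::::
step 7: :::::::::
:::::::::
:::::::::
:::ZZ::::
:::Z:Z:::
::::<Z:::
:::::::::
:::::::::
step 8: :::::::::
:::::::::
:::::::::
:::ZZ::::
:::Z^Z:::
::::ZZ:::
:::::::::
:::::::::
step 9: :::::::::
:::::::::
:::::::::
:::ZZ::::
:::ZZ>:::
::::ZZ:::
:::::::::
:::::::::
step 10: :::::::::
:::::::::
:::::::::
:::ZZ^:::
:::ZZ::::
::::ZZ:::
:::::::::
:::::::::
step 11: :::::::::
:::::::::
:::::::::
:::ZZZ>::
:::ZZ::::
::::ZZ:::
:::::::::
:::::::::
step 12: :::::::::
:::::::::
:::::::::
:::ZZZZ::
:::ZZ:v::
::::ZZ:::
:::::::::
:::::::::
step 13: :::::::::
:::::::::
:::::::::
:::ZZZZ::
:::ZZ<Z::
::::ZZ:::
:::::::::
:::::::::
step 14: :::::::::
:::::::::
:::::::::
:::ZZ^Z::
:::ZZZZ::
::::ZZ:::
:::::::::
:::::::::
step 15: :::::::::
:::::::::
:::::::::
:::Z<:Z::
:::ZZZZ::
::::ZZ:::
:::::::::
:::::::::
step 16: :::::::::
:::::::::
:::::::::
:::Z::Z::
:::ZvZZ::
::::ZZ:::
:::::::::
:::::::::
step 17: :::::::::
:::::::::
:::::::::
:::Z::Z::
:::Z:>Z::
::::ZZ:::
:::::::::
:::::::::
step 18: :::::::::
:::::::::
:::::::::
:::Z:^Z::
:::Z::Z::
::::ZZ:::
:::::::::
:::::::::
step 19: :::::::::
:::::::::
:::::::::
:::Z:Z>::
:::Z::Z::
::::ZZ:::
:::::::::
:::::::::
step 20: :::::::::
:::::::::
::::::^::
:::Z:Z:::
:::Z::Z::
::::ZZ:::
:::::::::
:::::::::
step 21: :::::::::
:::::::::
::::::Z>:
:::Z:Z:::
:::Z::Z::
::::ZZ:::
:::::::::
:::::::::
step 22: :::::::::
:::::::::
::::::ZZ:
:::Z:Z:v:
:::Z::Z::
::::ZZ:::
:::::::::
:::::::::
step 23: :::::::::
:::::::::
::::::ZZ:
:::Z:Z<Z:
:::Z::Z::
::::ZZ:::
:::::::::
:::::::::
step 24: :::::::::
:::::::::
::::::^Z:
:::Z:ZZZ:
:::Z::Z::
::::ZZ:::
:::::::::
:::::::::
step 25: :::::::::
:::::::::
:::::<:Z:
:::Z:ZZZ:
:::Z::Z::
::::ZZ:::
:::::::::
:::::::::
step 26: :::::::::
:::::^:::
:::::Z:Z:
:::Z:ZZZ:
:::Z::Z::
::::ZZ:::
:::::::::
:::::::::
step 27: :::::::::
:::::Z>::
:::::Z:Z:
:::Z:ZZZ:
:::Z::Z::
::::ZZ:::
:::::::::
:::::::::
step 28: :::::::::
:::::ZZ::
:::::ZvZ:
:::Z:ZZZ:
:::Z::Z::
::::ZZ:::
:::::::::
:::::::::
step 29: :::::::::
:::::ZZ::
:::::<ZZ:
:::Z:ZZZ:
:::Z::Z::
::::ZZ:::
:::::::::
:::::::::

west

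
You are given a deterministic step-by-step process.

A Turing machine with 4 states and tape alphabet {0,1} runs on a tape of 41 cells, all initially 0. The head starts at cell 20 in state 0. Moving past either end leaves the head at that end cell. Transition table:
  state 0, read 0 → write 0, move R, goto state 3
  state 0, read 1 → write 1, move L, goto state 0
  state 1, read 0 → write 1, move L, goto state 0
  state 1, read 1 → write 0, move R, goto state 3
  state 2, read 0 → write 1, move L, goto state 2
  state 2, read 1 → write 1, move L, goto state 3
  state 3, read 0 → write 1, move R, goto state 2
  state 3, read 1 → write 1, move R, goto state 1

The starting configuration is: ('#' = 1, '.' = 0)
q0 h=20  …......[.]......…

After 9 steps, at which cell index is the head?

23

k=0  q0 h=20  …......[.]......…
k=1  q3 h=21  …......[.]......…
k=2  q2 h=22  ….....#[.]......…
k=3  q2 h=21  …......[#]#.....…
k=4  q3 h=20  …......[.]##....…
k=5  q2 h=21  ….....#[#]#.....…
k=6  q3 h=20  …......[#]##....…
k=7  q1 h=21  ….....#[#]#.....…
k=8  q3 h=22  …....#.[#]......…
k=9  q1 h=23  …...#.#[.]......…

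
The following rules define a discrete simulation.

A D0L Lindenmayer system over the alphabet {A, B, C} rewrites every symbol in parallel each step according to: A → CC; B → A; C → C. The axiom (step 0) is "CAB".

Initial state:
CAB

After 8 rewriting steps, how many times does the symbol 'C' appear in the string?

k=0  CAB
k=1  CCCA
k=2  CCCCC
k=3  CCCCC
k=4  CCCCC
k=5  CCCCC
k=6  CCCCC
k=7  CCCCC
k=8  CCCCC

5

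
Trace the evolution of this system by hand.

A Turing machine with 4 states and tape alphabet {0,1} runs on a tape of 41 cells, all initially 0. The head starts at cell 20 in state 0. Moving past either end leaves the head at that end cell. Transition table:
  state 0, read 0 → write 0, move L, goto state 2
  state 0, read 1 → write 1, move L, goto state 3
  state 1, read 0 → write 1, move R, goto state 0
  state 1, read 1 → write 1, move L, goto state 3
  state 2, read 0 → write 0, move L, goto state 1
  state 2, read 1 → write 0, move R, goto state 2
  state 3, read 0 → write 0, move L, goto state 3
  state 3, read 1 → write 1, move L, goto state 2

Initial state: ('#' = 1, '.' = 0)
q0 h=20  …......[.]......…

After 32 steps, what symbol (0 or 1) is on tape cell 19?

0

k=0  q0 h=20  …......[.]......…
k=1  q2 h=19  …......[.]......…
k=2  q1 h=18  …......[.]......…
k=3  q0 h=19  ….....#[.]......…
k=4  q2 h=18  …......[#]......…
k=5  q2 h=19  …......[.]......…
k=6  q1 h=18  …......[.]......…
k=7  q0 h=19  ….....#[.]......…
k=8  q2 h=18  …......[#]......…
k=9  q2 h=19  …......[.]......…
k=10  q1 h=18  …......[.]......…
k=11  q0 h=19  ….....#[.]......…
k=12  q2 h=18  …......[#]......…
k=13  q2 h=19  …......[.]......…
k=14  q1 h=18  …......[.]......…
k=15  q0 h=19  ….....#[.]......…
k=16  q2 h=18  …......[#]......…
k=17  q2 h=19  …......[.]......…
k=18  q1 h=18  …......[.]......…
k=19  q0 h=19  ….....#[.]......…
k=20  q2 h=18  …......[#]......…
k=21  q2 h=19  …......[.]......…
k=22  q1 h=18  …......[.]......…
k=23  q0 h=19  ….....#[.]......…
k=24  q2 h=18  …......[#]......…
k=25  q2 h=19  …......[.]......…
k=26  q1 h=18  …......[.]......…
k=27  q0 h=19  ….....#[.]......…
k=28  q2 h=18  …......[#]......…
k=29  q2 h=19  …......[.]......…
k=30  q1 h=18  …......[.]......…
k=31  q0 h=19  ….....#[.]......…
k=32  q2 h=18  …......[#]......…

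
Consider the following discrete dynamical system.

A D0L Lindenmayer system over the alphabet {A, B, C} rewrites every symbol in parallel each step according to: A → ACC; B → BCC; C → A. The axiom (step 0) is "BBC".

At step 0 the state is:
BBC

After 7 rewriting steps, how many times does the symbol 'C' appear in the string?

214

t=0: BBC
t=1: BCCBCCA
t=2: BCCAABCCAAACC
t=3: BCCAAACCACCBCCAAACCACCACCAA
t=4: BCCAAACCACCACCAAACCAABCCAAACCACCACCAAACCAAACCAAACCACC
t=5: BCCAAACCACCACCAAACCAAACCAAACCACCACCAAACCACCBCCAAACCACCACCAAACCAAACCAAACCACCACCAAACCACCACCAAACCACCACCAAACCAA
t=6: BCCAAACCACCACCAAACCAAACCAAACCACCACCAAACCACCACCAAACCACCACCA…CCACCACCAAACCAAACCAAACCACCACCAAACCAAACCAAACCACCACCAAACCACC  (len 213)
t=7: BCCAAACCACCACCAAACCAAACCAAACCACCACCAAACCACCACCAAACCACCACCA…CCACCACCAAACCACCACCAAACCACCACCAAACCAAACCAAACCACCACCAAACCAA  (len 427)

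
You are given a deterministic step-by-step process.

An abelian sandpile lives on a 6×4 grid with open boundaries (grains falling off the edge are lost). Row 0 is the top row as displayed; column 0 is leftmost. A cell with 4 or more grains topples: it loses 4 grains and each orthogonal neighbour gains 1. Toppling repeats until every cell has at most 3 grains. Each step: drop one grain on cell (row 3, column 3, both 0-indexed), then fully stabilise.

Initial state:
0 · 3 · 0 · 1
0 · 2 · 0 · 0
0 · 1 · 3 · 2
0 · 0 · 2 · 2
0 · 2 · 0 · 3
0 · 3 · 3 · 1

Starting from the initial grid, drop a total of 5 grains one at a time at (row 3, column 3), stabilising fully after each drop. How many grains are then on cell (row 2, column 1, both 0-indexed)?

t=0: 0 · 3 · 0 · 1
0 · 2 · 0 · 0
0 · 1 · 3 · 2
0 · 0 · 2 · 2
0 · 2 · 0 · 3
0 · 3 · 3 · 1
t=1: 0 · 3 · 0 · 1
0 · 2 · 0 · 0
0 · 1 · 3 · 2
0 · 0 · 2 · 3
0 · 2 · 0 · 3
0 · 3 · 3 · 1
t=2: 0 · 3 · 0 · 1
0 · 2 · 0 · 0
0 · 1 · 3 · 3
0 · 0 · 3 · 1
0 · 2 · 1 · 0
0 · 3 · 3 · 2
t=3: 0 · 3 · 0 · 1
0 · 2 · 0 · 0
0 · 1 · 3 · 3
0 · 0 · 3 · 2
0 · 2 · 1 · 0
0 · 3 · 3 · 2
t=4: 0 · 3 · 0 · 1
0 · 2 · 0 · 0
0 · 1 · 3 · 3
0 · 0 · 3 · 3
0 · 2 · 1 · 0
0 · 3 · 3 · 2
t=5: 0 · 3 · 0 · 1
0 · 2 · 1 · 1
0 · 2 · 1 · 1
0 · 1 · 1 · 2
0 · 2 · 2 · 1
0 · 3 · 3 · 2

2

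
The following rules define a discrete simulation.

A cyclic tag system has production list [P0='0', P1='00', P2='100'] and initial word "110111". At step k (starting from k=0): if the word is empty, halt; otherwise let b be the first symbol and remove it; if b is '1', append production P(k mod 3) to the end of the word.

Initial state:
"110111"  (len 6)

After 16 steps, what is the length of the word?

gen 0: "110111"  (len 6)
gen 1: "101110"  (len 6)
gen 2: "0111000"  (len 7)
gen 3: "111000"  (len 6)
gen 4: "110000"  (len 6)
gen 5: "1000000"  (len 7)
gen 6: "000000100"  (len 9)
gen 7: "00000100"  (len 8)
gen 8: "0000100"  (len 7)
gen 9: "000100"  (len 6)
gen 10: "00100"  (len 5)
gen 11: "0100"  (len 4)
gen 12: "100"  (len 3)
gen 13: "000"  (len 3)
gen 14: "00"  (len 2)
gen 15: "0"  (len 1)
gen 16: (halted — word empty)

0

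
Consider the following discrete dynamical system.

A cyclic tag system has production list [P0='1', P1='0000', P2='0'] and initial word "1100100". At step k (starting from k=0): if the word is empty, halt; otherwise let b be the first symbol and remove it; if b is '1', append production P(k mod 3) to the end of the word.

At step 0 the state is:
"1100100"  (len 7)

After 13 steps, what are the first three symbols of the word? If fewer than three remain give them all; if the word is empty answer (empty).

000

t=0: "1100100"  (len 7)
t=1: "1001001"  (len 7)
t=2: "0010010000"  (len 10)
t=3: "010010000"  (len 9)
t=4: "10010000"  (len 8)
t=5: "00100000000"  (len 11)
t=6: "0100000000"  (len 10)
t=7: "100000000"  (len 9)
t=8: "000000000000"  (len 12)
t=9: "00000000000"  (len 11)
t=10: "0000000000"  (len 10)
t=11: "000000000"  (len 9)
t=12: "00000000"  (len 8)
t=13: "0000000"  (len 7)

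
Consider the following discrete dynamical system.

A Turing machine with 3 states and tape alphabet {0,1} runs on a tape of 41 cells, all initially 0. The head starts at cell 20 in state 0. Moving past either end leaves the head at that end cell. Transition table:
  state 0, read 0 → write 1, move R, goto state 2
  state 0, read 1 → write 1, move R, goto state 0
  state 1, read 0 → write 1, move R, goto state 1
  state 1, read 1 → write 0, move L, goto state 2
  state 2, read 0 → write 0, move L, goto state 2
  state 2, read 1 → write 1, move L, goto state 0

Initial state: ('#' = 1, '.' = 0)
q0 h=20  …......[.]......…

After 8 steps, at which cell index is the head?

22

k=0  q0 h=20  …......[.]......…
k=1  q2 h=21  ….....#[.]......…
k=2  q2 h=20  …......[#]......…
k=3  q0 h=19  …......[.]#.....…
k=4  q2 h=20  ….....#[#]......…
k=5  q0 h=19  …......[#]#.....…
k=6  q0 h=20  ….....#[#]......…
k=7  q0 h=21  …....##[.]......…
k=8  q2 h=22  …...###[.]......…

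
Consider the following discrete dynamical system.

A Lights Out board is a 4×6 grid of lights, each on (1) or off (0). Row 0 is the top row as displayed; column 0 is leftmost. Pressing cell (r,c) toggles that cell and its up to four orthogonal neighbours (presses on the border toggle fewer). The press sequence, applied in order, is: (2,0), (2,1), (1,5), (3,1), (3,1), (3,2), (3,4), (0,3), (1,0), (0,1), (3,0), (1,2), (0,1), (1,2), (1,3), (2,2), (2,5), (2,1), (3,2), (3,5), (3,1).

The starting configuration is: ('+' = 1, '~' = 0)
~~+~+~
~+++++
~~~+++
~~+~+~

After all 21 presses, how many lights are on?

gen 0: ~~+~+~
~+++++
~~~+++
~~+~+~
gen 1: ~~+~+~
++++++
++~+++
+~+~+~
gen 2: ~~+~+~
+~++++
~~++++
+++~+~
gen 3: ~~+~++
+~++~~
~~+++~
+++~+~
gen 4: ~~+~++
+~++~~
~++++~
~~~~+~
gen 5: ~~+~++
+~++~~
~~+++~
+++~+~
gen 6: ~~+~++
+~++~~
~~~++~
+~~++~
gen 7: ~~+~++
+~++~~
~~~+~~
+~~~~+
gen 8: ~~~+~+
+~+~~~
~~~+~~
+~~~~+
gen 9: +~~+~+
~++~~~
+~~+~~
+~~~~+
gen 10: ~+++~+
~~+~~~
+~~+~~
+~~~~+
gen 11: ~+++~+
~~+~~~
~~~+~~
~+~~~+
gen 12: ~+~+~+
~+~+~~
~~++~~
~+~~~+
gen 13: +~++~+
~~~+~~
~~++~~
~+~~~+
gen 14: +~~+~+
~++~~~
~~~+~~
~+~~~+
gen 15: +~~~~+
~+~++~
~~~~~~
~+~~~+
gen 16: +~~~~+
~++++~
~+++~~
~++~~+
gen 17: +~~~~+
~+++++
~+++++
~++~~~
gen 18: +~~~~+
~~++++
+~~+++
~~+~~~
gen 19: +~~~~+
~~++++
+~++++
~+~+~~
gen 20: +~~~~+
~~++++
+~+++~
~+~+++
gen 21: +~~~~+
~~++++
+++++~
+~++++

16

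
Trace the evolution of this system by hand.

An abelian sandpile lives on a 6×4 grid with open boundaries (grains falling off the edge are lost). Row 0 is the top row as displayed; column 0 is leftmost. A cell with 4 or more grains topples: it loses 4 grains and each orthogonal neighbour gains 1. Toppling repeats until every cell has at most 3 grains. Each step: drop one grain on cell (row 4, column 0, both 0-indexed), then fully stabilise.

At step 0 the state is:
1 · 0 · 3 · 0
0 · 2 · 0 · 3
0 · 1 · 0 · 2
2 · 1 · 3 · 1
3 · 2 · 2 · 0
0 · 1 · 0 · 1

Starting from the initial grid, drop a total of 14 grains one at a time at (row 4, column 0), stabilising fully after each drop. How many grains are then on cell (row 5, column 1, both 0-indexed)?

t=0: 1 · 0 · 3 · 0
0 · 2 · 0 · 3
0 · 1 · 0 · 2
2 · 1 · 3 · 1
3 · 2 · 2 · 0
0 · 1 · 0 · 1
t=1: 1 · 0 · 3 · 0
0 · 2 · 0 · 3
0 · 1 · 0 · 2
3 · 1 · 3 · 1
0 · 3 · 2 · 0
1 · 1 · 0 · 1
t=2: 1 · 0 · 3 · 0
0 · 2 · 0 · 3
0 · 1 · 0 · 2
3 · 1 · 3 · 1
1 · 3 · 2 · 0
1 · 1 · 0 · 1
t=3: 1 · 0 · 3 · 0
0 · 2 · 0 · 3
0 · 1 · 0 · 2
3 · 1 · 3 · 1
2 · 3 · 2 · 0
1 · 1 · 0 · 1
t=4: 1 · 0 · 3 · 0
0 · 2 · 0 · 3
0 · 1 · 0 · 2
3 · 1 · 3 · 1
3 · 3 · 2 · 0
1 · 1 · 0 · 1
t=5: 1 · 0 · 3 · 0
0 · 2 · 0 · 3
1 · 1 · 0 · 2
0 · 3 · 3 · 1
2 · 0 · 3 · 0
2 · 2 · 0 · 1
t=6: 1 · 0 · 3 · 0
0 · 2 · 0 · 3
1 · 1 · 0 · 2
0 · 3 · 3 · 1
3 · 0 · 3 · 0
2 · 2 · 0 · 1
t=7: 1 · 0 · 3 · 0
0 · 2 · 0 · 3
1 · 1 · 0 · 2
1 · 3 · 3 · 1
0 · 1 · 3 · 0
3 · 2 · 0 · 1
t=8: 1 · 0 · 3 · 0
0 · 2 · 0 · 3
1 · 1 · 0 · 2
1 · 3 · 3 · 1
1 · 1 · 3 · 0
3 · 2 · 0 · 1
t=9: 1 · 0 · 3 · 0
0 · 2 · 0 · 3
1 · 1 · 0 · 2
1 · 3 · 3 · 1
2 · 1 · 3 · 0
3 · 2 · 0 · 1
t=10: 1 · 0 · 3 · 0
0 · 2 · 0 · 3
1 · 1 · 0 · 2
1 · 3 · 3 · 1
3 · 1 · 3 · 0
3 · 2 · 0 · 1
t=11: 1 · 0 · 3 · 0
0 · 2 · 0 · 3
1 · 1 · 0 · 2
2 · 3 · 3 · 1
1 · 2 · 3 · 0
0 · 3 · 0 · 1
t=12: 1 · 0 · 3 · 0
0 · 2 · 0 · 3
1 · 1 · 0 · 2
2 · 3 · 3 · 1
2 · 2 · 3 · 0
0 · 3 · 0 · 1
t=13: 1 · 0 · 3 · 0
0 · 2 · 0 · 3
1 · 1 · 0 · 2
2 · 3 · 3 · 1
3 · 2 · 3 · 0
0 · 3 · 0 · 1
t=14: 1 · 0 · 3 · 0
0 · 2 · 0 · 3
1 · 1 · 0 · 2
3 · 3 · 3 · 1
0 · 3 · 3 · 0
1 · 3 · 0 · 1

3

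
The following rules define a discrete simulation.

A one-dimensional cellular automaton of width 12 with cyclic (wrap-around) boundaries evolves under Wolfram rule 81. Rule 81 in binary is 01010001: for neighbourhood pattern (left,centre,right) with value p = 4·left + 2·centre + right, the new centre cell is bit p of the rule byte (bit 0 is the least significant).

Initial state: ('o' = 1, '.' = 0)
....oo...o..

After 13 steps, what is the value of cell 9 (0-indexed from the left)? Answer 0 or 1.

0

0) ....oo...o..
1) ooo..ooo..oo
2) ..oo...oo...
3) o..ooo..oooo
4) oo...oo.....
5) .ooo..ooooo.
6) ...oo.....oo
7) oo..ooooo..o
8) .oo.....oo..
9) ..ooooo..ooo
10) o.....oo...o
11) ooooo..ooo..
12) ....oo...oo.
13) ooo..ooo..oo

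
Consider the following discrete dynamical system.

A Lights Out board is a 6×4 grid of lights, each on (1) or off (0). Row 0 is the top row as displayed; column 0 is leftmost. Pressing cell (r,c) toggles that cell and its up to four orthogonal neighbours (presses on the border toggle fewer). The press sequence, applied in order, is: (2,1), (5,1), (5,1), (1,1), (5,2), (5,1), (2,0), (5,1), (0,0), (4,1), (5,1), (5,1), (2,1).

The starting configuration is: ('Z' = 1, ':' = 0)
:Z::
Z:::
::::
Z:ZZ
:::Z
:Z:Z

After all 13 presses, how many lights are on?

gen 0: :Z::
Z:::
::::
Z:ZZ
:::Z
:Z:Z
gen 1: :Z::
ZZ::
ZZZ:
ZZZZ
:::Z
:Z:Z
gen 2: :Z::
ZZ::
ZZZ:
ZZZZ
:Z:Z
Z:ZZ
gen 3: :Z::
ZZ::
ZZZ:
ZZZZ
:::Z
:Z:Z
gen 4: ::::
::Z:
Z:Z:
ZZZZ
:::Z
:Z:Z
gen 5: ::::
::Z:
Z:Z:
ZZZZ
::ZZ
::Z:
gen 6: ::::
::Z:
Z:Z:
ZZZZ
:ZZZ
ZZ::
gen 7: ::::
Z:Z:
:ZZ:
:ZZZ
:ZZZ
ZZ::
gen 8: ::::
Z:Z:
:ZZ:
:ZZZ
::ZZ
::Z:
gen 9: ZZ::
::Z:
:ZZ:
:ZZZ
::ZZ
::Z:
gen 10: ZZ::
::Z:
:ZZ:
::ZZ
ZZ:Z
:ZZ:
gen 11: ZZ::
::Z:
:ZZ:
::ZZ
Z::Z
Z:::
gen 12: ZZ::
::Z:
:ZZ:
::ZZ
ZZ:Z
:ZZ:
gen 13: ZZ::
:ZZ:
Z:::
:ZZZ
ZZ:Z
:ZZ:

13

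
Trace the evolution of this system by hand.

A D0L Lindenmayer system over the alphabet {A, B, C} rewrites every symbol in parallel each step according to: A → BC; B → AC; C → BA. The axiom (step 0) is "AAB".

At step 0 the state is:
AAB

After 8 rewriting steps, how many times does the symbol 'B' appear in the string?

256

k=0  AAB
k=1  BCBCAC
k=2  ACBAACBABCBA
k=3  BCBAACBCBCBAACBCACBAACBC
k=4  ACBAACBCBCBAACBAACBAACBCBCBAACBABCBAACBCBCBAACBA
k=5  BCBAACBCBCBAACBAACBAACBCBCBAACBCBCBAACBCBCBAACBAACBAACBCBCBAACBCACBAACBCBCBAACBAACBAACBCBCBAACBC
k=6  ACBAACBCBCBAACBAACBAACBCBCBAACBCBCBAACBCBCBAACBAACBAACBCBC…BCBCBAACBAACBAACBCBCBAACBCBCBAACBCBCBAACBAACBAACBCBCBAACBA  (len 192)
k=7  BCBAACBCBCBAACBAACBAACBCBCBAACBCBCBAACBCBCBAACBAACBAACBCBC…BCBCBAACBAACBAACBCBCBAACBCBCBAACBCBCBAACBAACBAACBCBCBAACBC  (len 384)
k=8  ACBAACBCBCBAACBAACBAACBCBCBAACBCBCBAACBCBCBAACBAACBAACBCBC…BCBCBAACBAACBAACBCBCBAACBCBCBAACBCBCBAACBAACBAACBCBCBAACBA  (len 768)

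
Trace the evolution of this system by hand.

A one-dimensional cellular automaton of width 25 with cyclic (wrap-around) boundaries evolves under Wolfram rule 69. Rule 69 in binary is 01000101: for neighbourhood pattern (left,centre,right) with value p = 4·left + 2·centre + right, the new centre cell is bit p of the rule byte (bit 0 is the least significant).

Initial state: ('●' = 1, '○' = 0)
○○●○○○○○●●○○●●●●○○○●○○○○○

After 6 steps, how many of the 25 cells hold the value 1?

k=0  ○○●○○○○○●●○○●●●●○○○●○○○○○
k=1  ●○●○●●●○○●○○○○○●○●○●○●●●●
k=2  ●○●○○○●○○●○●●●○●○●○●○○○○○
k=3  ●○●○●○●○○●○○○●○●○●○●○●●●○
k=4  ●○●○●○●○○●○●○●○●○●○●○○○●○
k=5  ●○●○●○●○○●○●○●○●○●○●○●○●○
k=6  ●○●○●○●○○●○●○●○●○●○●○●○●○

12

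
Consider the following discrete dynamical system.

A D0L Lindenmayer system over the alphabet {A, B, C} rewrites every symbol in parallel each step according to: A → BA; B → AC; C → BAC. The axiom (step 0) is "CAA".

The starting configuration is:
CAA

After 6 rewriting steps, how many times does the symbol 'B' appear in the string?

gen 0: CAA
gen 1: BACBABA
gen 2: ACBABACACBAACBA
gen 3: BABACACBAACBABACBABACACBABABACACBA
gen 4: ACBAACBABACBABACACBABABACACBAACBABACACBAACBABACBABACACBAACBAACBABACBABACACBA
gen 5: BABACACBABABACACBAACBABACACBAACBABACBABACACBAACBAACBABACBA…ABACBABACACBABABACACBABABACACBAACBABACACBAACBABACBABACACBA  (len 171)
gen 6: ACBAACBABACBABACACBAACBAACBABACBABACACBABABACACBAACBABACBA…ACACBAACBABACBABACACBABABACACBAACBABACACBAACBABACBABACACBA  (len 384)

118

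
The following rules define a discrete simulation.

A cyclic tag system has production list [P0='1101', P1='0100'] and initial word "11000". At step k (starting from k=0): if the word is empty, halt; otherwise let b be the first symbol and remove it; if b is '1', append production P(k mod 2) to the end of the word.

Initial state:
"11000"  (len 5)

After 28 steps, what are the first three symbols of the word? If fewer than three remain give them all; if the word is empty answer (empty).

111

gen 0: "11000"  (len 5)
gen 1: "10001101"  (len 8)
gen 2: "00011010100"  (len 11)
gen 3: "0011010100"  (len 10)
gen 4: "011010100"  (len 9)
gen 5: "11010100"  (len 8)
gen 6: "10101000100"  (len 11)
gen 7: "01010001001101"  (len 14)
gen 8: "1010001001101"  (len 13)
gen 9: "0100010011011101"  (len 16)
gen 10: "100010011011101"  (len 15)
gen 11: "000100110111011101"  (len 18)
gen 12: "00100110111011101"  (len 17)
gen 13: "0100110111011101"  (len 16)
gen 14: "100110111011101"  (len 15)
gen 15: "001101110111011101"  (len 18)
gen 16: "01101110111011101"  (len 17)
gen 17: "1101110111011101"  (len 16)
gen 18: "1011101110111010100"  (len 19)
gen 19: "0111011101110101001101"  (len 22)
gen 20: "111011101110101001101"  (len 21)
gen 21: "110111011101010011011101"  (len 24)
gen 22: "101110111010100110111010100"  (len 27)
gen 23: "011101110101001101110101001101"  (len 30)
gen 24: "11101110101001101110101001101"  (len 29)
gen 25: "11011101010011011101010011011101"  (len 32)
gen 26: "10111010100110111010100110111010100"  (len 35)
gen 27: "01110101001101110101001101110101001101"  (len 38)
gen 28: "1110101001101110101001101110101001101"  (len 37)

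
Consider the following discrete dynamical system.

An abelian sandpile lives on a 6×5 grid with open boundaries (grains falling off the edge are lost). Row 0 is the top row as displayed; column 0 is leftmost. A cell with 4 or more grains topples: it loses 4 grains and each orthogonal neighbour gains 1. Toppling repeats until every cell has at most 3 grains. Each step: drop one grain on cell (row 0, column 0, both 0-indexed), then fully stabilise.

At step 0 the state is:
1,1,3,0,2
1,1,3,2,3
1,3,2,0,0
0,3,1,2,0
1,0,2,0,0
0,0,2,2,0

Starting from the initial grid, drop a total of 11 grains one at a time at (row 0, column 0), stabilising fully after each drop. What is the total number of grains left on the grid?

k=0  1,1,3,0,2
1,1,3,2,3
1,3,2,0,0
0,3,1,2,0
1,0,2,0,0
0,0,2,2,0
k=1  2,1,3,0,2
1,1,3,2,3
1,3,2,0,0
0,3,1,2,0
1,0,2,0,0
0,0,2,2,0
k=2  3,1,3,0,2
1,1,3,2,3
1,3,2,0,0
0,3,1,2,0
1,0,2,0,0
0,0,2,2,0
k=3  0,2,3,0,2
2,1,3,2,3
1,3,2,0,0
0,3,1,2,0
1,0,2,0,0
0,0,2,2,0
k=4  1,2,3,0,2
2,1,3,2,3
1,3,2,0,0
0,3,1,2,0
1,0,2,0,0
0,0,2,2,0
k=5  2,2,3,0,2
2,1,3,2,3
1,3,2,0,0
0,3,1,2,0
1,0,2,0,0
0,0,2,2,0
k=6  3,2,3,0,2
2,1,3,2,3
1,3,2,0,0
0,3,1,2,0
1,0,2,0,0
0,0,2,2,0
k=7  0,3,3,0,2
3,1,3,2,3
1,3,2,0,0
0,3,1,2,0
1,0,2,0,0
0,0,2,2,0
k=8  1,3,3,0,2
3,1,3,2,3
1,3,2,0,0
0,3,1,2,0
1,0,2,0,0
0,0,2,2,0
k=9  2,3,3,0,2
3,1,3,2,3
1,3,2,0,0
0,3,1,2,0
1,0,2,0,0
0,0,2,2,0
k=10  3,3,3,0,2
3,1,3,2,3
1,3,2,0,0
0,3,1,2,0
1,0,2,0,0
0,0,2,2,0
k=11  2,2,1,1,2
1,1,2,3,3
3,2,0,1,0
1,0,3,2,0
1,1,2,0,0
0,0,2,2,0

38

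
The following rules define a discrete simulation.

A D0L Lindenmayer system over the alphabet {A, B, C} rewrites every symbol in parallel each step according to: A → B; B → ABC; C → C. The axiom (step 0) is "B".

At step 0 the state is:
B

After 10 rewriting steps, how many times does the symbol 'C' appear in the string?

143

k=0  B
k=1  ABC
k=2  BABCC
k=3  ABCBABCCC
k=4  BABCCABCBABCCCC
k=5  ABCBABCCCBABCCABCBABCCCCC
k=6  BABCCABCBABCCCCABCBABCCCBABCCABCBABCCCCCC
k=7  ABCBABCCCBABCCABCBABCCCCCBABCCABCBABCCCCABCBABCCCBABCCABCBABCCCCCCC
k=8  BABCCABCBABCCCCABCBABCCCBABCCABCBABCCCCCCABCBABCCCBABCCABCBABCCCCCBABCCABCBABCCCCABCBABCCCBABCCABCBABCCCCCCCC
k=9  ABCBABCCCBABCCABCBABCCCCCBABCCABCBABCCCCABCBABCCCBABCCABCB…BCCABCBABCCCCCBABCCABCBABCCCCABCBABCCCBABCCABCBABCCCCCCCCC  (len 177)
k=10  BABCCABCBABCCCCABCBABCCCBABCCABCBABCCCCCCABCBABCCCBABCCABC…CCABCBABCCCCCBABCCABCBABCCCCABCBABCCCBABCCABCBABCCCCCCCCCC  (len 287)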